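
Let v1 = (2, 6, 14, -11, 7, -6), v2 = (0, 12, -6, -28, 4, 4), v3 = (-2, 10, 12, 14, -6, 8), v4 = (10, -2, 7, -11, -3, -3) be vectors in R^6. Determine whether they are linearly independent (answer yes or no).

Form the matrix with these vectors as rows and row reduce.
R3 ← R3 + R1: [0, 16, 26, 3, 1, 2]
R4 ← R4 − (5)·R1: [0, -32, -63, 44, -38, 27]
R3 ← R3 − (4/3)·R2: [0, 0, 34, 121/3, -13/3, -10/3]
R4 ← R4 + (8/3)·R2: [0, 0, -79, -92/3, -82/3, 113/3]
R4 ← R4 + (79/34)·R3: [0, 0, 0, 6431/102, -3815/102, 1526/51]
4 nonzero rows, so the 4 vectors span a space of dimension 4.
Since 4 = 4, the vectors are linearly independent.

yes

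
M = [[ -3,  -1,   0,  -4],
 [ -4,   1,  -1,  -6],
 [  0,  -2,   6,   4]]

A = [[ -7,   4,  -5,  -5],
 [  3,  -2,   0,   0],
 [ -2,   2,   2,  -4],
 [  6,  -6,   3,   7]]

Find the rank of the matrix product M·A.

First compute MA:
[[ -6,  14,   3, -13],
 [ -3,  16,   0, -18],
 [  6,  -8,  24,   4]]
Now row reduce the product.
R2 ← R2 − (1/2)·R1: [0, 9, -3/2, -23/2]
R3 ← R3 + R1: [0, 6, 27, -9]
R3 ← R3 − (2/3)·R2: [0, 0, 28, -4/3]
3 nonzero rows, so rank(MA) = 3.

3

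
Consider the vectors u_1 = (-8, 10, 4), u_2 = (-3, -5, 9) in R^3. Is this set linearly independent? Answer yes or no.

Form the matrix with these vectors as rows and row reduce.
R2 ← R2 − (3/8)·R1: [0, -35/4, 15/2]
2 nonzero rows, so the 2 vectors span a space of dimension 2.
Since 2 = 2, the vectors are linearly independent.

yes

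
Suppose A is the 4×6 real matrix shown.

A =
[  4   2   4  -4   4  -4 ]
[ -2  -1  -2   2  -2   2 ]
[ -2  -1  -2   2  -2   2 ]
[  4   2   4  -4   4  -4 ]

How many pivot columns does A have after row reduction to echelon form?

Row reduce to echelon form.
R2 ← R2 + (1/2)·R1: [0, 0, 0, 0, 0, 0]
R3 ← R3 + (1/2)·R1: [0, 0, 0, 0, 0, 0]
R4 ← R4 − R1: [0, 0, 0, 0, 0, 0]
Echelon form has 1 nonzero row, so rank(A) = 1.
Each nonzero row contributes one pivot column: 1 pivot columns.

1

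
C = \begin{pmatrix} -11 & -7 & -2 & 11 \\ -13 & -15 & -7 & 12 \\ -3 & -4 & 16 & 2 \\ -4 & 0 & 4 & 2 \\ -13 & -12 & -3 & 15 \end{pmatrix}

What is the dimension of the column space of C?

4

Row reduce to echelon form.
R2 ← R2 − (13/11)·R1: [0, -74/11, -51/11, -1]
R3 ← R3 − (3/11)·R1: [0, -23/11, 182/11, -1]
R4 ← R4 − (4/11)·R1: [0, 28/11, 52/11, -2]
R5 ← R5 − (13/11)·R1: [0, -41/11, -7/11, 2]
R3 ← R3 − (23/74)·R2: [0, 0, 1331/74, -51/74]
R4 ← R4 + (14/37)·R2: [0, 0, 110/37, -88/37]
R5 ← R5 − (41/74)·R2: [0, 0, 143/74, 189/74]
R4 ← R4 − (20/121)·R3: [0, 0, 0, -274/121]
R5 ← R5 − (13/121)·R3: [0, 0, 0, 318/121]
R5 ← R5 + (159/137)·R4: [0, 0, 0, 0]
Echelon form has 4 nonzero rows, so rank(C) = 4.
The column space has dimension equal to the rank: 4.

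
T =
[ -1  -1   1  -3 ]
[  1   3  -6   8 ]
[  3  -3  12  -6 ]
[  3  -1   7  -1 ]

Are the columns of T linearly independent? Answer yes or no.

Row reduce T to echelon form.
R2 ← R2 + R1: [0, 2, -5, 5]
R3 ← R3 + (3)·R1: [0, -6, 15, -15]
R4 ← R4 + (3)·R1: [0, -4, 10, -10]
R3 ← R3 + (3)·R2: [0, 0, 0, 0]
R4 ← R4 + (2)·R2: [0, 0, 0, 0]
2 pivots among 4 columns.
Only 2 < 4 pivot columns, so the columns are linearly dependent.

no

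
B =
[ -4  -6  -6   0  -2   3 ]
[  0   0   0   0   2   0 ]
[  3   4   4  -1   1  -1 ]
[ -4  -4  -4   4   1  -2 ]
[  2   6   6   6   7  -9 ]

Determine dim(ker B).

Row reduce to echelon form.
R3 ← R3 + (3/4)·R1: [0, -1/2, -1/2, -1, -1/2, 5/4]
R4 ← R4 − R1: [0, 2, 2, 4, 3, -5]
R5 ← R5 + (1/2)·R1: [0, 3, 3, 6, 6, -15/2]
Swap R2 ↔ R3
R4 ← R4 + (4)·R2: [0, 0, 0, 0, 1, 0]
R5 ← R5 + (6)·R2: [0, 0, 0, 0, 3, 0]
R4 ← R4 − (1/2)·R3: [0, 0, 0, 0, 0, 0]
R5 ← R5 − (3/2)·R3: [0, 0, 0, 0, 0, 0]
3 nonzero rows, so rank(B) = 3.
B has 6 columns; by rank–nullity, nullity = 6 − 3 = 3.

3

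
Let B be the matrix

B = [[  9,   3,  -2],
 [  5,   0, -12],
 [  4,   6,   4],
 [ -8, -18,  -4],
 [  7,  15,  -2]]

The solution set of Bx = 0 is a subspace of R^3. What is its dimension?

0

Row reduce to echelon form.
R2 ← R2 − (5/9)·R1: [0, -5/3, -98/9]
R3 ← R3 − (4/9)·R1: [0, 14/3, 44/9]
R4 ← R4 + (8/9)·R1: [0, -46/3, -52/9]
R5 ← R5 − (7/9)·R1: [0, 38/3, -4/9]
R3 ← R3 + (14/5)·R2: [0, 0, -128/5]
R4 ← R4 − (46/5)·R2: [0, 0, 472/5]
R5 ← R5 + (38/5)·R2: [0, 0, -416/5]
R4 ← R4 + (59/16)·R3: [0, 0, 0]
R5 ← R5 − (13/4)·R3: [0, 0, 0]
3 nonzero rows, so rank(B) = 3.
B has 3 columns; by rank–nullity, nullity = 3 − 3 = 0.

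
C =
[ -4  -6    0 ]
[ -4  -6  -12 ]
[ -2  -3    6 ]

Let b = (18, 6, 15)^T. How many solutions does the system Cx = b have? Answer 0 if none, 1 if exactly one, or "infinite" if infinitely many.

Row reduce the augmented matrix [C | b].
R2 ← R2 − R1: [0, 0, -12, -12]
R3 ← R3 − (1/2)·R1: [0, 0, 6, 6]
R3 ← R3 + (1/2)·R2: [0, 0, 0, 0]
The echelon form has 2 nonzero rows, and every pivot lies in the first 3 columns, so rank(C) = rank([C|b]) = 2.
The system is consistent.
rank = 2 < 3 unknowns, so there are infinitely many solutions.

infinite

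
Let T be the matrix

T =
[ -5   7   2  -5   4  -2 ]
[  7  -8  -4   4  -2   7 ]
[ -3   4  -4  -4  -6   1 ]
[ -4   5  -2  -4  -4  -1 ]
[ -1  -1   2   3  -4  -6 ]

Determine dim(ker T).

Row reduce to echelon form.
R2 ← R2 + (7/5)·R1: [0, 9/5, -6/5, -3, 18/5, 21/5]
R3 ← R3 − (3/5)·R1: [0, -1/5, -26/5, -1, -42/5, 11/5]
R4 ← R4 − (4/5)·R1: [0, -3/5, -18/5, 0, -36/5, 3/5]
R5 ← R5 − (1/5)·R1: [0, -12/5, 8/5, 4, -24/5, -28/5]
R3 ← R3 + (1/9)·R2: [0, 0, -16/3, -4/3, -8, 8/3]
R4 ← R4 + (1/3)·R2: [0, 0, -4, -1, -6, 2]
R5 ← R5 + (4/3)·R2: [0, 0, 0, 0, 0, 0]
R4 ← R4 − (3/4)·R3: [0, 0, 0, 0, 0, 0]
3 nonzero rows, so rank(T) = 3.
T has 6 columns; by rank–nullity, nullity = 6 − 3 = 3.

3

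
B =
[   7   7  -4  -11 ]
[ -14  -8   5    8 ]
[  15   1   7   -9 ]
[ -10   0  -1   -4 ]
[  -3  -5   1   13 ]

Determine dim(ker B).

1

Row reduce to echelon form.
R2 ← R2 + (2)·R1: [0, 6, -3, -14]
R3 ← R3 − (15/7)·R1: [0, -14, 109/7, 102/7]
R4 ← R4 + (10/7)·R1: [0, 10, -47/7, -138/7]
R5 ← R5 + (3/7)·R1: [0, -2, -5/7, 58/7]
R3 ← R3 + (7/3)·R2: [0, 0, 60/7, -380/21]
R4 ← R4 − (5/3)·R2: [0, 0, -12/7, 76/21]
R5 ← R5 + (1/3)·R2: [0, 0, -12/7, 76/21]
R4 ← R4 + (1/5)·R3: [0, 0, 0, 0]
R5 ← R5 + (1/5)·R3: [0, 0, 0, 0]
3 nonzero rows, so rank(B) = 3.
B has 4 columns; by rank–nullity, nullity = 4 − 3 = 1.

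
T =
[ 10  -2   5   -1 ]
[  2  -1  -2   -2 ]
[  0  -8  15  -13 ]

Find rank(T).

Row reduce to echelon form.
R2 ← R2 − (1/5)·R1: [0, -3/5, -3, -9/5]
R3 ← R3 − (40/3)·R2: [0, 0, 55, 11]
Echelon form has 3 nonzero rows, so rank(T) = 3.

3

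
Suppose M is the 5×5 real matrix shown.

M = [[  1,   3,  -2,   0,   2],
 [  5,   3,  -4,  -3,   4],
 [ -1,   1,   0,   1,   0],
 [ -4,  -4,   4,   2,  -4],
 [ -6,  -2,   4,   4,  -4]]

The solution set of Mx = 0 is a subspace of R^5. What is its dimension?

3

Row reduce to echelon form.
R2 ← R2 − (5)·R1: [0, -12, 6, -3, -6]
R3 ← R3 + R1: [0, 4, -2, 1, 2]
R4 ← R4 + (4)·R1: [0, 8, -4, 2, 4]
R5 ← R5 + (6)·R1: [0, 16, -8, 4, 8]
R3 ← R3 + (1/3)·R2: [0, 0, 0, 0, 0]
R4 ← R4 + (2/3)·R2: [0, 0, 0, 0, 0]
R5 ← R5 + (4/3)·R2: [0, 0, 0, 0, 0]
2 nonzero rows, so rank(M) = 2.
M has 5 columns; by rank–nullity, nullity = 5 − 2 = 3.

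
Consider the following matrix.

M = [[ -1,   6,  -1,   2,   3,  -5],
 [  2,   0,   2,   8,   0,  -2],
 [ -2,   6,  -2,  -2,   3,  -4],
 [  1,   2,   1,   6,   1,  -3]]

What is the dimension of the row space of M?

Row reduce to echelon form.
R2 ← R2 + (2)·R1: [0, 12, 0, 12, 6, -12]
R3 ← R3 − (2)·R1: [0, -6, 0, -6, -3, 6]
R4 ← R4 + R1: [0, 8, 0, 8, 4, -8]
R3 ← R3 + (1/2)·R2: [0, 0, 0, 0, 0, 0]
R4 ← R4 − (2/3)·R2: [0, 0, 0, 0, 0, 0]
Echelon form has 2 nonzero rows, so rank(M) = 2.
The row space has dimension equal to the rank: 2.

2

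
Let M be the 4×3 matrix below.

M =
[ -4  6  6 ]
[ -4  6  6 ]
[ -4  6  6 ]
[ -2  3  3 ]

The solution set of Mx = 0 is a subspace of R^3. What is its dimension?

2

Row reduce to echelon form.
R2 ← R2 − R1: [0, 0, 0]
R3 ← R3 − R1: [0, 0, 0]
R4 ← R4 − (1/2)·R1: [0, 0, 0]
1 nonzero row, so rank(M) = 1.
M has 3 columns; by rank–nullity, nullity = 3 − 1 = 2.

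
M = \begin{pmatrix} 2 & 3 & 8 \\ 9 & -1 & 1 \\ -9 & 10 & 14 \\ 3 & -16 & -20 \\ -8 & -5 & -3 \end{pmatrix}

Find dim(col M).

3

Row reduce to echelon form.
R2 ← R2 − (9/2)·R1: [0, -29/2, -35]
R3 ← R3 + (9/2)·R1: [0, 47/2, 50]
R4 ← R4 − (3/2)·R1: [0, -41/2, -32]
R5 ← R5 + (4)·R1: [0, 7, 29]
R3 ← R3 + (47/29)·R2: [0, 0, -195/29]
R4 ← R4 − (41/29)·R2: [0, 0, 507/29]
R5 ← R5 + (14/29)·R2: [0, 0, 351/29]
R4 ← R4 + (13/5)·R3: [0, 0, 0]
R5 ← R5 + (9/5)·R3: [0, 0, 0]
Echelon form has 3 nonzero rows, so rank(M) = 3.
The column space has dimension equal to the rank: 3.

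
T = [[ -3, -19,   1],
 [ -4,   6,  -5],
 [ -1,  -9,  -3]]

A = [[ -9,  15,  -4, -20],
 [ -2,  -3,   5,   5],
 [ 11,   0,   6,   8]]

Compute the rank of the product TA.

3

First compute TA:
[[ 76,  12, -77, -27],
 [-31, -78,  16,  70],
 [ -6,  12, -59, -49]]
Now row reduce the product.
R2 ← R2 + (31/76)·R1: [0, -1389/19, -1171/76, 4483/76]
R3 ← R3 + (3/38)·R1: [0, 246/19, -2473/38, -1943/38]
R3 ← R3 + (82/463)·R2: [0, 0, -31395/463, -18837/463]
3 nonzero rows, so rank(TA) = 3.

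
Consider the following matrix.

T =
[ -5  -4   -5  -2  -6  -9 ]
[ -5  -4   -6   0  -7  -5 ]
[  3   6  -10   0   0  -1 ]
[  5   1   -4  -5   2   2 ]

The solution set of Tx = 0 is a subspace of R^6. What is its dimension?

Row reduce to echelon form.
R2 ← R2 − R1: [0, 0, -1, 2, -1, 4]
R3 ← R3 + (3/5)·R1: [0, 18/5, -13, -6/5, -18/5, -32/5]
R4 ← R4 + R1: [0, -3, -9, -7, -4, -7]
Swap R2 ↔ R3
R4 ← R4 + (5/6)·R2: [0, 0, -119/6, -8, -7, -37/3]
R4 ← R4 − (119/6)·R3: [0, 0, 0, -143/3, 77/6, -275/3]
4 nonzero rows, so rank(T) = 4.
T has 6 columns; by rank–nullity, nullity = 6 − 4 = 2.

2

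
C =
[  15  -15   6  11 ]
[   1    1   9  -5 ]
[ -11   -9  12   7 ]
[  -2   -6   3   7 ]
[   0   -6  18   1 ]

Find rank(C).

4

Row reduce to echelon form.
R2 ← R2 − (1/15)·R1: [0, 2, 43/5, -86/15]
R3 ← R3 + (11/15)·R1: [0, -20, 82/5, 226/15]
R4 ← R4 + (2/15)·R1: [0, -8, 19/5, 127/15]
R3 ← R3 + (10)·R2: [0, 0, 512/5, -634/15]
R4 ← R4 + (4)·R2: [0, 0, 191/5, -217/15]
R5 ← R5 + (3)·R2: [0, 0, 219/5, -81/5]
R4 ← R4 − (191/512)·R3: [0, 0, 0, 333/256]
R5 ← R5 − (219/512)·R3: [0, 0, 0, 481/256]
R5 ← R5 − (13/9)·R4: [0, 0, 0, 0]
Echelon form has 4 nonzero rows, so rank(C) = 4.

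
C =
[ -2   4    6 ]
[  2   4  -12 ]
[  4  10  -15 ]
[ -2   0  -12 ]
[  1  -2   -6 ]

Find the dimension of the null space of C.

0

Row reduce to echelon form.
R2 ← R2 + R1: [0, 8, -6]
R3 ← R3 + (2)·R1: [0, 18, -3]
R4 ← R4 − R1: [0, -4, -18]
R5 ← R5 + (1/2)·R1: [0, 0, -3]
R3 ← R3 − (9/4)·R2: [0, 0, 21/2]
R4 ← R4 + (1/2)·R2: [0, 0, -21]
R4 ← R4 + (2)·R3: [0, 0, 0]
R5 ← R5 + (2/7)·R3: [0, 0, 0]
3 nonzero rows, so rank(C) = 3.
C has 3 columns; by rank–nullity, nullity = 3 − 3 = 0.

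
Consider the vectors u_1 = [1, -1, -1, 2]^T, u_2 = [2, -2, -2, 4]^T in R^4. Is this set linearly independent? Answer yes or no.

no

Form the matrix with these vectors as rows and row reduce.
R2 ← R2 − (2)·R1: [0, 0, 0, 0]
1 nonzero row, so the 2 vectors span a space of dimension 1.
Since 1 < 2, the vectors are linearly dependent.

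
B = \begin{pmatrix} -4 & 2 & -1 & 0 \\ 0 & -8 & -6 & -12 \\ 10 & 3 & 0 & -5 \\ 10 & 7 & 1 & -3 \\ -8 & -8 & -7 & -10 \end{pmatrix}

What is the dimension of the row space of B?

3

Row reduce to echelon form.
R3 ← R3 + (5/2)·R1: [0, 8, -5/2, -5]
R4 ← R4 + (5/2)·R1: [0, 12, -3/2, -3]
R5 ← R5 − (2)·R1: [0, -12, -5, -10]
R3 ← R3 + R2: [0, 0, -17/2, -17]
R4 ← R4 + (3/2)·R2: [0, 0, -21/2, -21]
R5 ← R5 − (3/2)·R2: [0, 0, 4, 8]
R4 ← R4 − (21/17)·R3: [0, 0, 0, 0]
R5 ← R5 + (8/17)·R3: [0, 0, 0, 0]
Echelon form has 3 nonzero rows, so rank(B) = 3.
The row space has dimension equal to the rank: 3.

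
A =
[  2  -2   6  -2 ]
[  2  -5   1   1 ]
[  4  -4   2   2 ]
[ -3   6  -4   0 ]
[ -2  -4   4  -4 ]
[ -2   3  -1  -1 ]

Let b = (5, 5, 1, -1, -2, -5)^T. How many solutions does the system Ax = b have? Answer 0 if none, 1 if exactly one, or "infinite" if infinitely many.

0

Row reduce the augmented matrix [A | b].
R2 ← R2 − R1: [0, -3, -5, 3, 0]
R3 ← R3 − (2)·R1: [0, 0, -10, 6, -9]
R4 ← R4 + (3/2)·R1: [0, 3, 5, -3, 13/2]
R5 ← R5 + R1: [0, -6, 10, -6, 3]
R6 ← R6 + R1: [0, 1, 5, -3, 0]
R4 ← R4 + R2: [0, 0, 0, 0, 13/2]
R5 ← R5 − (2)·R2: [0, 0, 20, -12, 3]
R6 ← R6 + (1/3)·R2: [0, 0, 10/3, -2, 0]
R5 ← R5 + (2)·R3: [0, 0, 0, 0, -15]
R6 ← R6 + (1/3)·R3: [0, 0, 0, 0, -3]
R5 ← R5 + (30/13)·R4: [0, 0, 0, 0, 0]
R6 ← R6 + (6/13)·R4: [0, 0, 0, 0, 0]
The echelon form has 4 nonzero rows; the last pivot sits in the augmented column, so rank(A) = 3 but rank([A|b]) = 4.
Since the ranks differ, the system is inconsistent.
It has no solutions.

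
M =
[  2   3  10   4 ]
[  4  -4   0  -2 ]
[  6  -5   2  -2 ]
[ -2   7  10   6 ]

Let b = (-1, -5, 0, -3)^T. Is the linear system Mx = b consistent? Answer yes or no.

no

Row reduce the augmented matrix [M | b].
R2 ← R2 − (2)·R1: [0, -10, -20, -10, -3]
R3 ← R3 − (3)·R1: [0, -14, -28, -14, 3]
R4 ← R4 + R1: [0, 10, 20, 10, -4]
R3 ← R3 − (7/5)·R2: [0, 0, 0, 0, 36/5]
R4 ← R4 + R2: [0, 0, 0, 0, -7]
R4 ← R4 + (35/36)·R3: [0, 0, 0, 0, 0]
The echelon form has 3 nonzero rows; the last pivot sits in the augmented column, so rank(M) = 2 but rank([M|b]) = 3.
Since the ranks differ, the system is inconsistent.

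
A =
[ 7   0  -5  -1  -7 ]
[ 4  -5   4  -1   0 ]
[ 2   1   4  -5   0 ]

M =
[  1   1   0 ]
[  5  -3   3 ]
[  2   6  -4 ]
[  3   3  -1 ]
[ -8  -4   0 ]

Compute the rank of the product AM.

3

First compute AM:
[[ 50,   2,  21],
 [-16,  40, -30],
 [  0,   8,  -8]]
Now row reduce the product.
R2 ← R2 + (8/25)·R1: [0, 1016/25, -582/25]
R3 ← R3 − (25/127)·R2: [0, 0, -434/127]
3 nonzero rows, so rank(AM) = 3.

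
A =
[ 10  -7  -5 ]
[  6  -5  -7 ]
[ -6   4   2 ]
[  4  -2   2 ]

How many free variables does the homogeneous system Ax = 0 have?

1

Row reduce to echelon form.
R2 ← R2 − (3/5)·R1: [0, -4/5, -4]
R3 ← R3 + (3/5)·R1: [0, -1/5, -1]
R4 ← R4 − (2/5)·R1: [0, 4/5, 4]
R3 ← R3 − (1/4)·R2: [0, 0, 0]
R4 ← R4 + R2: [0, 0, 0]
2 nonzero rows, so rank(A) = 2.
A has 3 columns; by rank–nullity, nullity = 3 − 2 = 1.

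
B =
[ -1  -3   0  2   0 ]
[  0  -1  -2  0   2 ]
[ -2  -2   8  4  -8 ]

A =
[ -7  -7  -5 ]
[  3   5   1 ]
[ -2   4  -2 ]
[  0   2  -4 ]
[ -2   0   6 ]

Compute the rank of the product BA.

2

First compute BA:
[[ -2,  -4,  -6],
 [ -3, -13,  15],
 [  8,  44, -72]]
Now row reduce the product.
R2 ← R2 − (3/2)·R1: [0, -7, 24]
R3 ← R3 + (4)·R1: [0, 28, -96]
R3 ← R3 + (4)·R2: [0, 0, 0]
2 nonzero rows, so rank(BA) = 2.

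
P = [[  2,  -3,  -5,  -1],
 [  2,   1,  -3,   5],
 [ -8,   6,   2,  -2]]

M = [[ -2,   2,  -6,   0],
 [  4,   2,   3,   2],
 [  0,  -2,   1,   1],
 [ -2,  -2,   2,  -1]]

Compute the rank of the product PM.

3

First compute PM:
[[-14,  10, -28, -10],
 [-10,   2,  -2,  -6],
 [ 44,  -4,  64,  16]]
Now row reduce the product.
R2 ← R2 − (5/7)·R1: [0, -36/7, 18, 8/7]
R3 ← R3 + (22/7)·R1: [0, 192/7, -24, -108/7]
R3 ← R3 + (16/3)·R2: [0, 0, 72, -28/3]
3 nonzero rows, so rank(PM) = 3.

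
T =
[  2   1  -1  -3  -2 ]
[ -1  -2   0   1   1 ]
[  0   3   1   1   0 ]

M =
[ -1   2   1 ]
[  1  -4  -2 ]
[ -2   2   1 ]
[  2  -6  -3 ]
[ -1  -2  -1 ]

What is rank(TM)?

First compute TM:
[[ -3,  20,  10],
 [  0,  -2,  -1],
 [  3, -16,  -8]]
Now row reduce the product.
R3 ← R3 + R1: [0, 4, 2]
R3 ← R3 + (2)·R2: [0, 0, 0]
2 nonzero rows, so rank(TM) = 2.

2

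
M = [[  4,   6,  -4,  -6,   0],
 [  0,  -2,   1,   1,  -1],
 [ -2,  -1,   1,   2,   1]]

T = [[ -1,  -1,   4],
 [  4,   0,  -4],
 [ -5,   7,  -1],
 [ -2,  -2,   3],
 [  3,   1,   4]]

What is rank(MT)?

First compute MT:
[[ 52, -20, -22],
 [-18,   4,   6],
 [ -8,   6,   5]]
Now row reduce the product.
R2 ← R2 + (9/26)·R1: [0, -38/13, -21/13]
R3 ← R3 + (2/13)·R1: [0, 38/13, 21/13]
R3 ← R3 + R2: [0, 0, 0]
2 nonzero rows, so rank(MT) = 2.

2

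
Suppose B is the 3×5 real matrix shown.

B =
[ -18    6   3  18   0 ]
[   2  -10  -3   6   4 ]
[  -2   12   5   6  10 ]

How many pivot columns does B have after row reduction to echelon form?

3

Row reduce to echelon form.
R2 ← R2 + (1/9)·R1: [0, -28/3, -8/3, 8, 4]
R3 ← R3 − (1/9)·R1: [0, 34/3, 14/3, 4, 10]
R3 ← R3 + (17/14)·R2: [0, 0, 10/7, 96/7, 104/7]
Echelon form has 3 nonzero rows, so rank(B) = 3.
Each nonzero row contributes one pivot column: 3 pivot columns.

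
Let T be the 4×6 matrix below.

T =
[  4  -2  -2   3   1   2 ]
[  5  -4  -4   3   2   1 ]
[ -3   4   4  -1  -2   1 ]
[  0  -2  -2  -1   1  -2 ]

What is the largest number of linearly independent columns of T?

2

Row reduce to echelon form.
R2 ← R2 − (5/4)·R1: [0, -3/2, -3/2, -3/4, 3/4, -3/2]
R3 ← R3 + (3/4)·R1: [0, 5/2, 5/2, 5/4, -5/4, 5/2]
R3 ← R3 + (5/3)·R2: [0, 0, 0, 0, 0, 0]
R4 ← R4 − (4/3)·R2: [0, 0, 0, 0, 0, 0]
Echelon form has 2 nonzero rows, so rank(T) = 2.
The rank gives the maximum number of linearly independent columns: 2.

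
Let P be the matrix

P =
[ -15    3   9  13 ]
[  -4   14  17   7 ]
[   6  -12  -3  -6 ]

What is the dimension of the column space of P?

Row reduce to echelon form.
R2 ← R2 − (4/15)·R1: [0, 66/5, 73/5, 53/15]
R3 ← R3 + (2/5)·R1: [0, -54/5, 3/5, -4/5]
R3 ← R3 + (9/11)·R2: [0, 0, 138/11, 23/11]
Echelon form has 3 nonzero rows, so rank(P) = 3.
The column space has dimension equal to the rank: 3.

3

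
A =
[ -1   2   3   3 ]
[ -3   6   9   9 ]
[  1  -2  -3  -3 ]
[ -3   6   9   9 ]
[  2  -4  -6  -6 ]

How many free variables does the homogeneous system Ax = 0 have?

3

Row reduce to echelon form.
R2 ← R2 − (3)·R1: [0, 0, 0, 0]
R3 ← R3 + R1: [0, 0, 0, 0]
R4 ← R4 − (3)·R1: [0, 0, 0, 0]
R5 ← R5 + (2)·R1: [0, 0, 0, 0]
1 nonzero row, so rank(A) = 1.
A has 4 columns; by rank–nullity, nullity = 4 − 1 = 3.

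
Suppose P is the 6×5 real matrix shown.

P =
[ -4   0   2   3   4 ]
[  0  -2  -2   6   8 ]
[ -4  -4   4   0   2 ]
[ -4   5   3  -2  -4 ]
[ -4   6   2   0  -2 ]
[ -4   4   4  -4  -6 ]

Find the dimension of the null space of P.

2

Row reduce to echelon form.
R3 ← R3 − R1: [0, -4, 2, -3, -2]
R4 ← R4 − R1: [0, 5, 1, -5, -8]
R5 ← R5 − R1: [0, 6, 0, -3, -6]
R6 ← R6 − R1: [0, 4, 2, -7, -10]
R3 ← R3 − (2)·R2: [0, 0, 6, -15, -18]
R4 ← R4 + (5/2)·R2: [0, 0, -4, 10, 12]
R5 ← R5 + (3)·R2: [0, 0, -6, 15, 18]
R6 ← R6 + (2)·R2: [0, 0, -2, 5, 6]
R4 ← R4 + (2/3)·R3: [0, 0, 0, 0, 0]
R5 ← R5 + R3: [0, 0, 0, 0, 0]
R6 ← R6 + (1/3)·R3: [0, 0, 0, 0, 0]
3 nonzero rows, so rank(P) = 3.
P has 5 columns; by rank–nullity, nullity = 5 − 3 = 2.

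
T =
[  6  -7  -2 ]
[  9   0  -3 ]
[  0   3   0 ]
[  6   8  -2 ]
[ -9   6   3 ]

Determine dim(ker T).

Row reduce to echelon form.
R2 ← R2 − (3/2)·R1: [0, 21/2, 0]
R4 ← R4 − R1: [0, 15, 0]
R5 ← R5 + (3/2)·R1: [0, -9/2, 0]
R3 ← R3 − (2/7)·R2: [0, 0, 0]
R4 ← R4 − (10/7)·R2: [0, 0, 0]
R5 ← R5 + (3/7)·R2: [0, 0, 0]
2 nonzero rows, so rank(T) = 2.
T has 3 columns; by rank–nullity, nullity = 3 − 2 = 1.

1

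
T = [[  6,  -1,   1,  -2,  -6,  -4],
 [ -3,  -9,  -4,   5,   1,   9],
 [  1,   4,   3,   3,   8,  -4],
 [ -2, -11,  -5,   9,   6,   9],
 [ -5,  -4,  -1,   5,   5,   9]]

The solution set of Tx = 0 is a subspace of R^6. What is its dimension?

Row reduce to echelon form.
R2 ← R2 + (1/2)·R1: [0, -19/2, -7/2, 4, -2, 7]
R3 ← R3 − (1/6)·R1: [0, 25/6, 17/6, 10/3, 9, -10/3]
R4 ← R4 + (1/3)·R1: [0, -34/3, -14/3, 25/3, 4, 23/3]
R5 ← R5 + (5/6)·R1: [0, -29/6, -1/6, 10/3, 0, 17/3]
R3 ← R3 + (25/57)·R2: [0, 0, 74/57, 290/57, 463/57, -5/19]
R4 ← R4 − (68/57)·R2: [0, 0, -28/57, 203/57, 364/57, -13/19]
R5 ← R5 − (29/57)·R2: [0, 0, 92/57, 74/57, 58/57, 40/19]
R4 ← R4 + (14/37)·R3: [0, 0, 0, 203/37, 350/37, -29/37]
R5 ← R5 − (46/37)·R3: [0, 0, 0, -186/37, -336/37, 90/37]
R5 ← R5 + (186/203)·R4: [0, 0, 0, 0, -12/29, 12/7]
5 nonzero rows, so rank(T) = 5.
T has 6 columns; by rank–nullity, nullity = 6 − 5 = 1.

1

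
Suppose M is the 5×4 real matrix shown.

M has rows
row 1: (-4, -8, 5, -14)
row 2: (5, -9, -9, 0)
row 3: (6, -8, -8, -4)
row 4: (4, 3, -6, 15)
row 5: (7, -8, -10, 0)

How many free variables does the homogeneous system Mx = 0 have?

Row reduce to echelon form.
R2 ← R2 + (5/4)·R1: [0, -19, -11/4, -35/2]
R3 ← R3 + (3/2)·R1: [0, -20, -1/2, -25]
R4 ← R4 + R1: [0, -5, -1, 1]
R5 ← R5 + (7/4)·R1: [0, -22, -5/4, -49/2]
R3 ← R3 − (20/19)·R2: [0, 0, 91/38, -125/19]
R4 ← R4 − (5/19)·R2: [0, 0, -21/76, 213/38]
R5 ← R5 − (22/19)·R2: [0, 0, 147/76, -161/38]
R4 ← R4 + (3/26)·R3: [0, 0, 0, 63/13]
R5 ← R5 − (21/26)·R3: [0, 0, 0, 14/13]
R5 ← R5 − (2/9)·R4: [0, 0, 0, 0]
4 nonzero rows, so rank(M) = 4.
M has 4 columns; by rank–nullity, nullity = 4 − 4 = 0.

0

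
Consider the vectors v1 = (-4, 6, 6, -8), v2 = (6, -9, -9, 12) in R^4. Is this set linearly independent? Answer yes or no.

no

Form the matrix with these vectors as rows and row reduce.
R2 ← R2 + (3/2)·R1: [0, 0, 0, 0]
1 nonzero row, so the 2 vectors span a space of dimension 1.
Since 1 < 2, the vectors are linearly dependent.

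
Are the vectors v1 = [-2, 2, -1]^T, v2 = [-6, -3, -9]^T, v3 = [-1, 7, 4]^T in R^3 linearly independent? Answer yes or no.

yes

Form the matrix with these vectors as rows and row reduce.
R2 ← R2 − (3)·R1: [0, -9, -6]
R3 ← R3 − (1/2)·R1: [0, 6, 9/2]
R3 ← R3 + (2/3)·R2: [0, 0, 1/2]
3 nonzero rows, so the 3 vectors span a space of dimension 3.
Since 3 = 3, the vectors are linearly independent.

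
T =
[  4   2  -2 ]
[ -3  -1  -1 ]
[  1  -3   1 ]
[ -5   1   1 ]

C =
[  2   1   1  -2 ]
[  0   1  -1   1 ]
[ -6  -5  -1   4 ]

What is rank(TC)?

2

First compute TC:
[[ 20,  16,   4, -14],
 [  0,   1,  -1,   1],
 [ -4,  -7,   3,  -1],
 [-16,  -9,  -7,  15]]
Now row reduce the product.
R3 ← R3 + (1/5)·R1: [0, -19/5, 19/5, -19/5]
R4 ← R4 + (4/5)·R1: [0, 19/5, -19/5, 19/5]
R3 ← R3 + (19/5)·R2: [0, 0, 0, 0]
R4 ← R4 − (19/5)·R2: [0, 0, 0, 0]
2 nonzero rows, so rank(TC) = 2.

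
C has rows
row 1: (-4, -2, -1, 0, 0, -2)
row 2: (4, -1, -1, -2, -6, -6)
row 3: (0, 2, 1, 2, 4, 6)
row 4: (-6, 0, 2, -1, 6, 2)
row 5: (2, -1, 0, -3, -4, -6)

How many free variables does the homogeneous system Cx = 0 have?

3

Row reduce to echelon form.
R2 ← R2 + R1: [0, -3, -2, -2, -6, -8]
R4 ← R4 − (3/2)·R1: [0, 3, 7/2, -1, 6, 5]
R5 ← R5 + (1/2)·R1: [0, -2, -1/2, -3, -4, -7]
R3 ← R3 + (2/3)·R2: [0, 0, -1/3, 2/3, 0, 2/3]
R4 ← R4 + R2: [0, 0, 3/2, -3, 0, -3]
R5 ← R5 − (2/3)·R2: [0, 0, 5/6, -5/3, 0, -5/3]
R4 ← R4 + (9/2)·R3: [0, 0, 0, 0, 0, 0]
R5 ← R5 + (5/2)·R3: [0, 0, 0, 0, 0, 0]
3 nonzero rows, so rank(C) = 3.
C has 6 columns; by rank–nullity, nullity = 6 − 3 = 3.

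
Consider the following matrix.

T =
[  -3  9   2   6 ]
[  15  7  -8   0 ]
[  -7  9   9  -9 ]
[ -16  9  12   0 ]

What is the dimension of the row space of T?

Row reduce to echelon form.
R2 ← R2 + (5)·R1: [0, 52, 2, 30]
R3 ← R3 − (7/3)·R1: [0, -12, 13/3, -23]
R4 ← R4 − (16/3)·R1: [0, -39, 4/3, -32]
R3 ← R3 + (3/13)·R2: [0, 0, 187/39, -209/13]
R4 ← R4 + (3/4)·R2: [0, 0, 17/6, -19/2]
R4 ← R4 − (13/22)·R3: [0, 0, 0, 0]
Echelon form has 3 nonzero rows, so rank(T) = 3.
The row space has dimension equal to the rank: 3.

3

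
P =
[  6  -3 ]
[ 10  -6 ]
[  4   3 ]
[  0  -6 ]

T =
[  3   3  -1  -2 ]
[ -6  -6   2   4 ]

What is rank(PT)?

1

First compute PT:
[[ 36,  36, -12, -24],
 [ 66,  66, -22, -44],
 [ -6,  -6,   2,   4],
 [ 36,  36, -12, -24]]
Now row reduce the product.
R2 ← R2 − (11/6)·R1: [0, 0, 0, 0]
R3 ← R3 + (1/6)·R1: [0, 0, 0, 0]
R4 ← R4 − R1: [0, 0, 0, 0]
1 nonzero row, so rank(PT) = 1.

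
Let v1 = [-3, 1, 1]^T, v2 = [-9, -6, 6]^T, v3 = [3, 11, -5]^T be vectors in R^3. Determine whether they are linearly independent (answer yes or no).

Form the matrix with these vectors as rows and row reduce.
R2 ← R2 − (3)·R1: [0, -9, 3]
R3 ← R3 + R1: [0, 12, -4]
R3 ← R3 + (4/3)·R2: [0, 0, 0]
2 nonzero rows, so the 3 vectors span a space of dimension 2.
Since 2 < 3, the vectors are linearly dependent.

no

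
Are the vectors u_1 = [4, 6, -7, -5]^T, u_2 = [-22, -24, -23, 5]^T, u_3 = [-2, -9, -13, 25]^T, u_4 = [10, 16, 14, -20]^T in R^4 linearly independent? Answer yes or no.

no

Form the matrix with these vectors as rows and row reduce.
R2 ← R2 + (11/2)·R1: [0, 9, -123/2, -45/2]
R3 ← R3 + (1/2)·R1: [0, -6, -33/2, 45/2]
R4 ← R4 − (5/2)·R1: [0, 1, 63/2, -15/2]
R3 ← R3 + (2/3)·R2: [0, 0, -115/2, 15/2]
R4 ← R4 − (1/9)·R2: [0, 0, 115/3, -5]
R4 ← R4 + (2/3)·R3: [0, 0, 0, 0]
3 nonzero rows, so the 4 vectors span a space of dimension 3.
Since 3 < 4, the vectors are linearly dependent.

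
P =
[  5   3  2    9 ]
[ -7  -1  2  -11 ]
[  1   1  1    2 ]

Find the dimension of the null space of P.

2

Row reduce to echelon form.
R2 ← R2 + (7/5)·R1: [0, 16/5, 24/5, 8/5]
R3 ← R3 − (1/5)·R1: [0, 2/5, 3/5, 1/5]
R3 ← R3 − (1/8)·R2: [0, 0, 0, 0]
2 nonzero rows, so rank(P) = 2.
P has 4 columns; by rank–nullity, nullity = 4 − 2 = 2.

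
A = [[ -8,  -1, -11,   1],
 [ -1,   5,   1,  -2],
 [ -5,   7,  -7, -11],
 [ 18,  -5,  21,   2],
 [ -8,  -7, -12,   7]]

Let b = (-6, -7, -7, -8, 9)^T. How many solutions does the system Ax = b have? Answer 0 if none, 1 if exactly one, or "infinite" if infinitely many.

0

Row reduce the augmented matrix [A | b].
R2 ← R2 − (1/8)·R1: [0, 41/8, 19/8, -17/8, -25/4]
R3 ← R3 − (5/8)·R1: [0, 61/8, -1/8, -93/8, -13/4]
R4 ← R4 + (9/4)·R1: [0, -29/4, -15/4, 17/4, -43/2]
R5 ← R5 − R1: [0, -6, -1, 6, 15]
R3 ← R3 − (61/41)·R2: [0, 0, -150/41, -347/41, 248/41]
R4 ← R4 + (58/41)·R2: [0, 0, -16/41, 51/41, -1244/41]
R5 ← R5 + (48/41)·R2: [0, 0, 73/41, 144/41, 315/41]
R4 ← R4 − (8/75)·R3: [0, 0, 0, 161/75, -2324/75]
R5 ← R5 + (73/150)·R3: [0, 0, 0, -91/150, 797/75]
R5 ← R5 + (13/46)·R4: [0, 0, 0, 0, 43/23]
The echelon form has 5 nonzero rows; the last pivot sits in the augmented column, so rank(A) = 4 but rank([A|b]) = 5.
Since the ranks differ, the system is inconsistent.
It has no solutions.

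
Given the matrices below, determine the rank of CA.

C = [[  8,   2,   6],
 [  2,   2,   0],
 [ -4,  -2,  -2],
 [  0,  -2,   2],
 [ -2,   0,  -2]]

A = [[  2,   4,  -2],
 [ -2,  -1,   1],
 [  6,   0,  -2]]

2

First compute CA:
[[ 48,  30, -26],
 [  0,   6,  -2],
 [-16, -14,  10],
 [ 16,   2,  -6],
 [-16,  -8,   8]]
Now row reduce the product.
R3 ← R3 + (1/3)·R1: [0, -4, 4/3]
R4 ← R4 − (1/3)·R1: [0, -8, 8/3]
R5 ← R5 + (1/3)·R1: [0, 2, -2/3]
R3 ← R3 + (2/3)·R2: [0, 0, 0]
R4 ← R4 + (4/3)·R2: [0, 0, 0]
R5 ← R5 − (1/3)·R2: [0, 0, 0]
2 nonzero rows, so rank(CA) = 2.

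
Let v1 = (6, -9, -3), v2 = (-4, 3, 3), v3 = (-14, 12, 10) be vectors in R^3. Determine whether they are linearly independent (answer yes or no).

Form the matrix with these vectors as rows and row reduce.
R2 ← R2 + (2/3)·R1: [0, -3, 1]
R3 ← R3 + (7/3)·R1: [0, -9, 3]
R3 ← R3 − (3)·R2: [0, 0, 0]
2 nonzero rows, so the 3 vectors span a space of dimension 2.
Since 2 < 3, the vectors are linearly dependent.

no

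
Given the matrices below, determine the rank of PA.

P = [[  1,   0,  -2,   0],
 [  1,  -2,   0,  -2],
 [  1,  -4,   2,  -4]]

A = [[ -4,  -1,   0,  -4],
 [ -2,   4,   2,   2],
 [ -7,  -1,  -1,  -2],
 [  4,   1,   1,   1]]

2

First compute PA:
[[ 10,   1,   2,   0],
 [ -8, -11,  -6, -10],
 [-26, -23, -14, -20]]
Now row reduce the product.
R2 ← R2 + (4/5)·R1: [0, -51/5, -22/5, -10]
R3 ← R3 + (13/5)·R1: [0, -102/5, -44/5, -20]
R3 ← R3 − (2)·R2: [0, 0, 0, 0]
2 nonzero rows, so rank(PA) = 2.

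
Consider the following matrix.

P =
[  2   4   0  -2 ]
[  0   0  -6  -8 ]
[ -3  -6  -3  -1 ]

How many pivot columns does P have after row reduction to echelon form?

2

Row reduce to echelon form.
R3 ← R3 + (3/2)·R1: [0, 0, -3, -4]
R3 ← R3 − (1/2)·R2: [0, 0, 0, 0]
Echelon form has 2 nonzero rows, so rank(P) = 2.
Each nonzero row contributes one pivot column: 2 pivot columns.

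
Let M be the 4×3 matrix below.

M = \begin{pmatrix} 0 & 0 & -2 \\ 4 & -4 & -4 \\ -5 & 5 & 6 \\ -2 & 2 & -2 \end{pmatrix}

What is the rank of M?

2

Row reduce to echelon form.
Swap R1 ↔ R2
R3 ← R3 + (5/4)·R1: [0, 0, 1]
R4 ← R4 + (1/2)·R1: [0, 0, -4]
R3 ← R3 + (1/2)·R2: [0, 0, 0]
R4 ← R4 − (2)·R2: [0, 0, 0]
Echelon form has 2 nonzero rows, so rank(M) = 2.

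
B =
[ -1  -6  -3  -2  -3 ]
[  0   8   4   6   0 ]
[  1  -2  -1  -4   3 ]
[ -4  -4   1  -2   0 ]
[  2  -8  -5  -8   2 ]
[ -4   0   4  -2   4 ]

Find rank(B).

Row reduce to echelon form.
R3 ← R3 + R1: [0, -8, -4, -6, 0]
R4 ← R4 − (4)·R1: [0, 20, 13, 6, 12]
R5 ← R5 + (2)·R1: [0, -20, -11, -12, -4]
R6 ← R6 − (4)·R1: [0, 24, 16, 6, 16]
R3 ← R3 + R2: [0, 0, 0, 0, 0]
R4 ← R4 − (5/2)·R2: [0, 0, 3, -9, 12]
R5 ← R5 + (5/2)·R2: [0, 0, -1, 3, -4]
R6 ← R6 − (3)·R2: [0, 0, 4, -12, 16]
Swap R3 ↔ R4
R5 ← R5 + (1/3)·R3: [0, 0, 0, 0, 0]
R6 ← R6 − (4/3)·R3: [0, 0, 0, 0, 0]
Echelon form has 3 nonzero rows, so rank(B) = 3.

3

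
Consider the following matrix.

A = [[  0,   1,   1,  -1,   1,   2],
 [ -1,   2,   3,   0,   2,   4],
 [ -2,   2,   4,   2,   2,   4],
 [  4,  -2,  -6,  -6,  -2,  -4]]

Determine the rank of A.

2

Row reduce to echelon form.
Swap R1 ↔ R2
R3 ← R3 − (2)·R1: [0, -2, -2, 2, -2, -4]
R4 ← R4 + (4)·R1: [0, 6, 6, -6, 6, 12]
R3 ← R3 + (2)·R2: [0, 0, 0, 0, 0, 0]
R4 ← R4 − (6)·R2: [0, 0, 0, 0, 0, 0]
Echelon form has 2 nonzero rows, so rank(A) = 2.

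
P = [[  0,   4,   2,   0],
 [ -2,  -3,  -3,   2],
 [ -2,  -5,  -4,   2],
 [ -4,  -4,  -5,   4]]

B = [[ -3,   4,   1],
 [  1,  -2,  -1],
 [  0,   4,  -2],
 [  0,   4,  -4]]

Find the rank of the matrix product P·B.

First compute PB:
[[  4,   0,  -8],
 [  3,  -6,  -1],
 [  1,  -6,   3],
 [  8, -12,  -6]]
Now row reduce the product.
R2 ← R2 − (3/4)·R1: [0, -6, 5]
R3 ← R3 − (1/4)·R1: [0, -6, 5]
R4 ← R4 − (2)·R1: [0, -12, 10]
R3 ← R3 − R2: [0, 0, 0]
R4 ← R4 − (2)·R2: [0, 0, 0]
2 nonzero rows, so rank(PB) = 2.

2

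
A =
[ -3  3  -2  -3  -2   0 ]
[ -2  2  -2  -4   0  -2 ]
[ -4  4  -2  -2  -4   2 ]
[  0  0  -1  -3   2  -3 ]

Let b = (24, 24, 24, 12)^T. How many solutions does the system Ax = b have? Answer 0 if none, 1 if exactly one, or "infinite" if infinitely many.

Row reduce the augmented matrix [A | b].
R2 ← R2 − (2/3)·R1: [0, 0, -2/3, -2, 4/3, -2, 8]
R3 ← R3 − (4/3)·R1: [0, 0, 2/3, 2, -4/3, 2, -8]
R3 ← R3 + R2: [0, 0, 0, 0, 0, 0, 0]
R4 ← R4 − (3/2)·R2: [0, 0, 0, 0, 0, 0, 0]
The echelon form has 2 nonzero rows, and every pivot lies in the first 6 columns, so rank(A) = rank([A|b]) = 2.
The system is consistent.
rank = 2 < 6 unknowns, so there are infinitely many solutions.

infinite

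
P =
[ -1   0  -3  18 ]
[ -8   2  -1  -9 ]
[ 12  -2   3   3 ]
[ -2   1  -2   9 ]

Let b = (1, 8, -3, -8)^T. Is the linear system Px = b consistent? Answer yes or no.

no

Row reduce the augmented matrix [P | b].
R2 ← R2 − (8)·R1: [0, 2, 23, -153, 0]
R3 ← R3 + (12)·R1: [0, -2, -33, 219, 9]
R4 ← R4 − (2)·R1: [0, 1, 4, -27, -10]
R3 ← R3 + R2: [0, 0, -10, 66, 9]
R4 ← R4 − (1/2)·R2: [0, 0, -15/2, 99/2, -10]
R4 ← R4 − (3/4)·R3: [0, 0, 0, 0, -67/4]
The echelon form has 4 nonzero rows; the last pivot sits in the augmented column, so rank(P) = 3 but rank([P|b]) = 4.
Since the ranks differ, the system is inconsistent.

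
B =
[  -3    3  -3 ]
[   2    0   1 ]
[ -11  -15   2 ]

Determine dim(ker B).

1

Row reduce to echelon form.
R2 ← R2 + (2/3)·R1: [0, 2, -1]
R3 ← R3 − (11/3)·R1: [0, -26, 13]
R3 ← R3 + (13)·R2: [0, 0, 0]
2 nonzero rows, so rank(B) = 2.
B has 3 columns; by rank–nullity, nullity = 3 − 2 = 1.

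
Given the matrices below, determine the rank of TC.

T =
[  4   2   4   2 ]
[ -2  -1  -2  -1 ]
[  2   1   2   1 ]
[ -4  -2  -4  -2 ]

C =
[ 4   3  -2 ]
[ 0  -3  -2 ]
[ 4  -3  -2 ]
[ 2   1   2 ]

First compute TC:
[[ 36,  -4, -16],
 [-18,   2,   8],
 [ 18,  -2,  -8],
 [-36,   4,  16]]
Now row reduce the product.
R2 ← R2 + (1/2)·R1: [0, 0, 0]
R3 ← R3 − (1/2)·R1: [0, 0, 0]
R4 ← R4 + R1: [0, 0, 0]
1 nonzero row, so rank(TC) = 1.

1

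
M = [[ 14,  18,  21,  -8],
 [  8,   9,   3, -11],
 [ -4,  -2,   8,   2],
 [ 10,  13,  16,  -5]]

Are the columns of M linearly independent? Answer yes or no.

no

Row reduce M to echelon form.
R2 ← R2 − (4/7)·R1: [0, -9/7, -9, -45/7]
R3 ← R3 + (2/7)·R1: [0, 22/7, 14, -2/7]
R4 ← R4 − (5/7)·R1: [0, 1/7, 1, 5/7]
R3 ← R3 + (22/9)·R2: [0, 0, -8, -16]
R4 ← R4 + (1/9)·R2: [0, 0, 0, 0]
3 pivots among 4 columns.
Only 3 < 4 pivot columns, so the columns are linearly dependent.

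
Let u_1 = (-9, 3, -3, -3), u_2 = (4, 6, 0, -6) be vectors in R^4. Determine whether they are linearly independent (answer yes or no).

yes

Form the matrix with these vectors as rows and row reduce.
R2 ← R2 + (4/9)·R1: [0, 22/3, -4/3, -22/3]
2 nonzero rows, so the 2 vectors span a space of dimension 2.
Since 2 = 2, the vectors are linearly independent.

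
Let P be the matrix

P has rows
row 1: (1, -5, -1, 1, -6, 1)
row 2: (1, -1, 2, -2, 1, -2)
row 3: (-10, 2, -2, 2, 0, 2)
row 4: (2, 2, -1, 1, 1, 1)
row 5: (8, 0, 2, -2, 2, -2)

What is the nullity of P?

Row reduce to echelon form.
R2 ← R2 − R1: [0, 4, 3, -3, 7, -3]
R3 ← R3 + (10)·R1: [0, -48, -12, 12, -60, 12]
R4 ← R4 − (2)·R1: [0, 12, 1, -1, 13, -1]
R5 ← R5 − (8)·R1: [0, 40, 10, -10, 50, -10]
R3 ← R3 + (12)·R2: [0, 0, 24, -24, 24, -24]
R4 ← R4 − (3)·R2: [0, 0, -8, 8, -8, 8]
R5 ← R5 − (10)·R2: [0, 0, -20, 20, -20, 20]
R4 ← R4 + (1/3)·R3: [0, 0, 0, 0, 0, 0]
R5 ← R5 + (5/6)·R3: [0, 0, 0, 0, 0, 0]
3 nonzero rows, so rank(P) = 3.
P has 6 columns; by rank–nullity, nullity = 6 − 3 = 3.

3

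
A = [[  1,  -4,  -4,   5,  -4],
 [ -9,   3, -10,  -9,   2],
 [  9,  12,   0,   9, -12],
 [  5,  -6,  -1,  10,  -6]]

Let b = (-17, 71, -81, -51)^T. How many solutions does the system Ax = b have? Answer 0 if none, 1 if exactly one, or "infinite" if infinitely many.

infinite

Row reduce the augmented matrix [A | b].
R2 ← R2 + (9)·R1: [0, -33, -46, 36, -34, -82]
R3 ← R3 − (9)·R1: [0, 48, 36, -36, 24, 72]
R4 ← R4 − (5)·R1: [0, 14, 19, -15, 14, 34]
R3 ← R3 + (16/11)·R2: [0, 0, -340/11, 180/11, -280/11, -520/11]
R4 ← R4 + (14/33)·R2: [0, 0, -17/33, 3/11, -14/33, -26/33]
R4 ← R4 − (1/60)·R3: [0, 0, 0, 0, 0, 0]
The echelon form has 3 nonzero rows, and every pivot lies in the first 5 columns, so rank(A) = rank([A|b]) = 3.
The system is consistent.
rank = 3 < 5 unknowns, so there are infinitely many solutions.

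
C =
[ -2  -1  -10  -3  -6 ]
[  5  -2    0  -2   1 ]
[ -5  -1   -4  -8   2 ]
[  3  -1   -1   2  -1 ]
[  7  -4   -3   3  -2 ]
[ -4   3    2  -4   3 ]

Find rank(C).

Row reduce to echelon form.
R2 ← R2 + (5/2)·R1: [0, -9/2, -25, -19/2, -14]
R3 ← R3 − (5/2)·R1: [0, 3/2, 21, -1/2, 17]
R4 ← R4 + (3/2)·R1: [0, -5/2, -16, -5/2, -10]
R5 ← R5 + (7/2)·R1: [0, -15/2, -38, -15/2, -23]
R6 ← R6 − (2)·R1: [0, 5, 22, 2, 15]
R3 ← R3 + (1/3)·R2: [0, 0, 38/3, -11/3, 37/3]
R4 ← R4 − (5/9)·R2: [0, 0, -19/9, 25/9, -20/9]
R5 ← R5 − (5/3)·R2: [0, 0, 11/3, 25/3, 1/3]
R6 ← R6 + (10/9)·R2: [0, 0, -52/9, -77/9, -5/9]
R4 ← R4 + (1/6)·R3: [0, 0, 0, 13/6, -1/6]
R5 ← R5 − (11/38)·R3: [0, 0, 0, 357/38, -123/38]
R6 ← R6 + (26/57)·R3: [0, 0, 0, -583/57, 289/57]
R5 ← R5 − (1071/247)·R4: [0, 0, 0, 0, -621/247]
R6 ← R6 + (1166/247)·R4: [0, 0, 0, 0, 1058/247]
R6 ← R6 + (46/27)·R5: [0, 0, 0, 0, 0]
Echelon form has 5 nonzero rows, so rank(C) = 5.

5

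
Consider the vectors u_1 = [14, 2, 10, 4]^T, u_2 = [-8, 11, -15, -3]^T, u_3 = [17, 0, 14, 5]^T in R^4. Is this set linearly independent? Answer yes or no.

no

Form the matrix with these vectors as rows and row reduce.
R2 ← R2 + (4/7)·R1: [0, 85/7, -65/7, -5/7]
R3 ← R3 − (17/14)·R1: [0, -17/7, 13/7, 1/7]
R3 ← R3 + (1/5)·R2: [0, 0, 0, 0]
2 nonzero rows, so the 3 vectors span a space of dimension 2.
Since 2 < 3, the vectors are linearly dependent.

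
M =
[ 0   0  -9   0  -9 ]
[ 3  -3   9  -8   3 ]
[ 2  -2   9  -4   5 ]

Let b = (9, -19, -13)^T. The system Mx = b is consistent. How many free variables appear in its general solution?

2

Row reduce the augmented matrix [M | b].
Swap R1 ↔ R2
R3 ← R3 − (2/3)·R1: [0, 0, 3, 4/3, 3, -1/3]
R3 ← R3 + (1/3)·R2: [0, 0, 0, 4/3, 0, 8/3]
The echelon form has 3 nonzero rows, and every pivot lies in the first 5 columns, so rank(M) = rank([M|b]) = 3.
The system is consistent.
Free variables = (unknowns) − (rank) = 5 − 3 = 2.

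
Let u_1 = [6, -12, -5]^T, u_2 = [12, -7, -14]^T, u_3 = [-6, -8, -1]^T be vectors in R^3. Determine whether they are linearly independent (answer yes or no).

Form the matrix with these vectors as rows and row reduce.
R2 ← R2 − (2)·R1: [0, 17, -4]
R3 ← R3 + R1: [0, -20, -6]
R3 ← R3 + (20/17)·R2: [0, 0, -182/17]
3 nonzero rows, so the 3 vectors span a space of dimension 3.
Since 3 = 3, the vectors are linearly independent.

yes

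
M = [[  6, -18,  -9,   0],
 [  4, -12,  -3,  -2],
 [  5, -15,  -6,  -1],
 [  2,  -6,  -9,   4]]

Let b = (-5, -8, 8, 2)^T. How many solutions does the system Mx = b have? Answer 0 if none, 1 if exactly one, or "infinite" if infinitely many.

0

Row reduce the augmented matrix [M | b].
R2 ← R2 − (2/3)·R1: [0, 0, 3, -2, -14/3]
R3 ← R3 − (5/6)·R1: [0, 0, 3/2, -1, 73/6]
R4 ← R4 − (1/3)·R1: [0, 0, -6, 4, 11/3]
R3 ← R3 − (1/2)·R2: [0, 0, 0, 0, 29/2]
R4 ← R4 + (2)·R2: [0, 0, 0, 0, -17/3]
R4 ← R4 + (34/87)·R3: [0, 0, 0, 0, 0]
The echelon form has 3 nonzero rows; the last pivot sits in the augmented column, so rank(M) = 2 but rank([M|b]) = 3.
Since the ranks differ, the system is inconsistent.
It has no solutions.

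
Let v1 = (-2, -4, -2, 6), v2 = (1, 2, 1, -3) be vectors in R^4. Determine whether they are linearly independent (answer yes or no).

Form the matrix with these vectors as rows and row reduce.
R2 ← R2 + (1/2)·R1: [0, 0, 0, 0]
1 nonzero row, so the 2 vectors span a space of dimension 1.
Since 1 < 2, the vectors are linearly dependent.

no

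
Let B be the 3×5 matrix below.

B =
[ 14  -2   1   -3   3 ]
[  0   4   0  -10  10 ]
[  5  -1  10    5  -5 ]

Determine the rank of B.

3

Row reduce to echelon form.
R3 ← R3 − (5/14)·R1: [0, -2/7, 135/14, 85/14, -85/14]
R3 ← R3 + (1/14)·R2: [0, 0, 135/14, 75/14, -75/14]
Echelon form has 3 nonzero rows, so rank(B) = 3.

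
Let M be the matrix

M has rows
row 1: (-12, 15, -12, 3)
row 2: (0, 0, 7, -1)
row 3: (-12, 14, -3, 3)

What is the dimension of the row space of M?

Row reduce to echelon form.
R3 ← R3 − R1: [0, -1, 9, 0]
Swap R2 ↔ R3
Echelon form has 3 nonzero rows, so rank(M) = 3.
The row space has dimension equal to the rank: 3.

3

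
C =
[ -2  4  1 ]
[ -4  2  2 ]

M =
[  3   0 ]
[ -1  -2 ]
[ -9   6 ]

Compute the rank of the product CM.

First compute CM:
[[-19,  -2],
 [-32,   8]]
Now row reduce the product.
R2 ← R2 − (32/19)·R1: [0, 216/19]
2 nonzero rows, so rank(CM) = 2.

2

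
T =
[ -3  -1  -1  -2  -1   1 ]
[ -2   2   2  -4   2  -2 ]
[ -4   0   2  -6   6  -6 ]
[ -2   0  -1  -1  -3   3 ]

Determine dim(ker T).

3

Row reduce to echelon form.
R2 ← R2 − (2/3)·R1: [0, 8/3, 8/3, -8/3, 8/3, -8/3]
R3 ← R3 − (4/3)·R1: [0, 4/3, 10/3, -10/3, 22/3, -22/3]
R4 ← R4 − (2/3)·R1: [0, 2/3, -1/3, 1/3, -7/3, 7/3]
R3 ← R3 − (1/2)·R2: [0, 0, 2, -2, 6, -6]
R4 ← R4 − (1/4)·R2: [0, 0, -1, 1, -3, 3]
R4 ← R4 + (1/2)·R3: [0, 0, 0, 0, 0, 0]
3 nonzero rows, so rank(T) = 3.
T has 6 columns; by rank–nullity, nullity = 6 − 3 = 3.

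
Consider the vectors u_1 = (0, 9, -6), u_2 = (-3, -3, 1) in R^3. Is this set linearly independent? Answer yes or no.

yes

Form the matrix with these vectors as rows and row reduce.
Swap R1 ↔ R2
2 nonzero rows, so the 2 vectors span a space of dimension 2.
Since 2 = 2, the vectors are linearly independent.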